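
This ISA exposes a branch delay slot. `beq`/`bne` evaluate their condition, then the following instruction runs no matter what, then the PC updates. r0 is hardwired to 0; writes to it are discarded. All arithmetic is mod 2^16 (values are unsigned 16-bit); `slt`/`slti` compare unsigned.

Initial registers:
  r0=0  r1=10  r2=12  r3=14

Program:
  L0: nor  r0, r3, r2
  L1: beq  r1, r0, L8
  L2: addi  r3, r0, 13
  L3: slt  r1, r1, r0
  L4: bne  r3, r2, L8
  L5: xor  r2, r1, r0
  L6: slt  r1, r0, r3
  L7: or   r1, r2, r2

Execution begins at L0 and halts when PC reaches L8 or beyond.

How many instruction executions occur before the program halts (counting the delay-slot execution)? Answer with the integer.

PC=0  nor  r0, r3, r2        | r0=0 r1=10 r2=12 r3=14
PC=1  beq  r1, r0, L8        | r0=0 r1=10 r2=12 r3=14  [not taken]
PC=2  addi  r3, r0, 13       | r0=0 r1=10 r2=12 r3=13
PC=3  slt  r1, r1, r0        | r0=0 r1=0 r2=12 r3=13
PC=4  bne  r3, r2, L8        | r0=0 r1=0 r2=12 r3=13  [TAKEN]
PC=5  xor  r2, r1, r0        | r0=0 r1=0 r2=0 r3=13

6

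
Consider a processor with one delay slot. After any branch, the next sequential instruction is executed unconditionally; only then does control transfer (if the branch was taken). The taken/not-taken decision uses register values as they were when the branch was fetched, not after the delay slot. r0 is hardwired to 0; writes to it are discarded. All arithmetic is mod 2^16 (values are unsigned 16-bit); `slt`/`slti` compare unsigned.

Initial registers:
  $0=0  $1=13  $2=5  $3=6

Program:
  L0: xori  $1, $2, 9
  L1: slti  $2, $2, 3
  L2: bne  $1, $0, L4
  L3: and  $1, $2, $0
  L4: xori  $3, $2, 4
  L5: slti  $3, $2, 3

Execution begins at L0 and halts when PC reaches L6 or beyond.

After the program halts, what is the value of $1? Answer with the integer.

#0 xori  $1, $2, 9 ; 0/12/5/6
#1 slti  $2, $2, 3 ; 0/12/0/6
#2 bne  $1, $0, L4 ; 0/12/0/6 ; →target
#3 and  $1, $2, $0 ; 0/0/0/6
#4 xori  $3, $2, 4 ; 0/0/0/4
#5 slti  $3, $2, 3 ; 0/0/0/1

0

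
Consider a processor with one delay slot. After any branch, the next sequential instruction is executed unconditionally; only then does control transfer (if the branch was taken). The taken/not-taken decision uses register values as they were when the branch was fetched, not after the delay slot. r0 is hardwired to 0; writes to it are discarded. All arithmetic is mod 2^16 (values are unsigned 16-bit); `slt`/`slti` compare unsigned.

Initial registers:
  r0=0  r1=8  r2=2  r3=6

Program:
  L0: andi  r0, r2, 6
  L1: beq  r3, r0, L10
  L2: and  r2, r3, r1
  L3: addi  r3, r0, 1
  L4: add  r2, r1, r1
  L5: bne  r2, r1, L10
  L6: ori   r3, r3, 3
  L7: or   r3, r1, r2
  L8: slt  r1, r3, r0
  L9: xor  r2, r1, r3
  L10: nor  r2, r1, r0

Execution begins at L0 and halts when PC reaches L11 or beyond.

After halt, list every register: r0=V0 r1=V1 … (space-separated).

r0=0 r1=8 r2=65527 r3=3

#0 andi  r0, r2, 6 ; 0/8/2/6
#1 beq  r3, r0, L10 ; 0/8/2/6 ; →fallthru
#2 and  r2, r3, r1 ; 0/8/0/6
#3 addi  r3, r0, 1 ; 0/8/0/1
#4 add  r2, r1, r1 ; 0/8/16/1
#5 bne  r2, r1, L10 ; 0/8/16/1 ; →target
#6 ori   r3, r3, 3 ; 0/8/16/3
#10 nor  r2, r1, r0 ; 0/8/65527/3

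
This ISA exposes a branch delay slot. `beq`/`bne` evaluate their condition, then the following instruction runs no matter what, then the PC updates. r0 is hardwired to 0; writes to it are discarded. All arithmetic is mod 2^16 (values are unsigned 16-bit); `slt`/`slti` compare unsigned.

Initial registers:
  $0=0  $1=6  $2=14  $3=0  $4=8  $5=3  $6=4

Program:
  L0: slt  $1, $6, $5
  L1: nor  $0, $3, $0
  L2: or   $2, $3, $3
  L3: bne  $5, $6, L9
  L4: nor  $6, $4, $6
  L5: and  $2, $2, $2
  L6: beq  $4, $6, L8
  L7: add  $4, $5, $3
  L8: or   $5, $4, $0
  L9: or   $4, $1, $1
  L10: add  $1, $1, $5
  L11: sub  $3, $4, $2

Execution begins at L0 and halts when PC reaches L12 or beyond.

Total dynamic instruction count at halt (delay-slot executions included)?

8

[0] slt  $1, $6, $5  →  {$0:0, $1:0, $2:14, $3:0, $4:8, $5:3, $6:4}
[1] nor  $0, $3, $0  →  {$0:0, $1:0, $2:14, $3:0, $4:8, $5:3, $6:4}
[2] or   $2, $3, $3  →  {$0:0, $1:0, $2:0, $3:0, $4:8, $5:3, $6:4}
[3] bne  $5, $6, L9  →  {$0:0, $1:0, $2:0, $3:0, $4:8, $5:3, $6:4}  ⟨branch taken⟩
[4] nor  $6, $4, $6  →  {$0:0, $1:0, $2:0, $3:0, $4:8, $5:3, $6:65523}
[9] or   $4, $1, $1  →  {$0:0, $1:0, $2:0, $3:0, $4:0, $5:3, $6:65523}
[10] add  $1, $1, $5  →  {$0:0, $1:3, $2:0, $3:0, $4:0, $5:3, $6:65523}
[11] sub  $3, $4, $2  →  {$0:0, $1:3, $2:0, $3:0, $4:0, $5:3, $6:65523}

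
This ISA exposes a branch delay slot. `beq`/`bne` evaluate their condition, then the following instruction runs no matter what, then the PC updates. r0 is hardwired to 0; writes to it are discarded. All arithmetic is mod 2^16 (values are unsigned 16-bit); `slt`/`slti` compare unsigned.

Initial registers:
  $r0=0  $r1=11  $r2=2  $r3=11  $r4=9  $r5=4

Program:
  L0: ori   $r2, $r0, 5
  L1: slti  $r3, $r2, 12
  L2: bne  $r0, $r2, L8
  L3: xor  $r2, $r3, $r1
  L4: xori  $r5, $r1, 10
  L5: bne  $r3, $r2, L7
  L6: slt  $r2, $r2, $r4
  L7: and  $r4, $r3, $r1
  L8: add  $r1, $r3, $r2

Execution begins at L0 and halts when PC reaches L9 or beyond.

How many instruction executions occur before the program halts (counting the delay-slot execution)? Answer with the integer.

5

[0] ori   $r2, $r0, 5  →  {$r0:0, $r1:11, $r2:5, $r3:11, $r4:9, $r5:4}
[1] slti  $r3, $r2, 12  →  {$r0:0, $r1:11, $r2:5, $r3:1, $r4:9, $r5:4}
[2] bne  $r0, $r2, L8  →  {$r0:0, $r1:11, $r2:5, $r3:1, $r4:9, $r5:4}  ⟨branch taken⟩
[3] xor  $r2, $r3, $r1  →  {$r0:0, $r1:11, $r2:10, $r3:1, $r4:9, $r5:4}
[8] add  $r1, $r3, $r2  →  {$r0:0, $r1:11, $r2:10, $r3:1, $r4:9, $r5:4}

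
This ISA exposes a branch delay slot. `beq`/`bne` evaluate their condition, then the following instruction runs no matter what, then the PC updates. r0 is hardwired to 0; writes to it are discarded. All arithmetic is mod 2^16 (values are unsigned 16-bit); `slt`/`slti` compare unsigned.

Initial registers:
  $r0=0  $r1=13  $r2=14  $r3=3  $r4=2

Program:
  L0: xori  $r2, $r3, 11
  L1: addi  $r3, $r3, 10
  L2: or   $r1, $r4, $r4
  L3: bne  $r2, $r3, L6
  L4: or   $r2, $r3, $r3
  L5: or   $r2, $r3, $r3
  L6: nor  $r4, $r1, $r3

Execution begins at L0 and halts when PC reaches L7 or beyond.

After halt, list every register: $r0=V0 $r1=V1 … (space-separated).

$r0=0 $r1=2 $r2=13 $r3=13 $r4=65520

[0] xori  $r2, $r3, 11  →  {$r0:0, $r1:13, $r2:8, $r3:3, $r4:2}
[1] addi  $r3, $r3, 10  →  {$r0:0, $r1:13, $r2:8, $r3:13, $r4:2}
[2] or   $r1, $r4, $r4  →  {$r0:0, $r1:2, $r2:8, $r3:13, $r4:2}
[3] bne  $r2, $r3, L6  →  {$r0:0, $r1:2, $r2:8, $r3:13, $r4:2}  ⟨branch taken⟩
[4] or   $r2, $r3, $r3  →  {$r0:0, $r1:2, $r2:13, $r3:13, $r4:2}
[6] nor  $r4, $r1, $r3  →  {$r0:0, $r1:2, $r2:13, $r3:13, $r4:65520}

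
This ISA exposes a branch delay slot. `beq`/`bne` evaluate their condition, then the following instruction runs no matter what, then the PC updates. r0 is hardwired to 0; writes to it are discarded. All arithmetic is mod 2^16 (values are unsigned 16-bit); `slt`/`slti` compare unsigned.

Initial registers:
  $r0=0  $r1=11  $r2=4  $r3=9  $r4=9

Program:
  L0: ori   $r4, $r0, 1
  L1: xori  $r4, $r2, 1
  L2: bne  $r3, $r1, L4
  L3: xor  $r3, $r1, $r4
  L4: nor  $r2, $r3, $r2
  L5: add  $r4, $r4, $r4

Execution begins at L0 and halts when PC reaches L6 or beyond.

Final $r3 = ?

14

[0] ori   $r4, $r0, 1  →  {$r0:0, $r1:11, $r2:4, $r3:9, $r4:1}
[1] xori  $r4, $r2, 1  →  {$r0:0, $r1:11, $r2:4, $r3:9, $r4:5}
[2] bne  $r3, $r1, L4  →  {$r0:0, $r1:11, $r2:4, $r3:9, $r4:5}  ⟨branch taken⟩
[3] xor  $r3, $r1, $r4  →  {$r0:0, $r1:11, $r2:4, $r3:14, $r4:5}
[4] nor  $r2, $r3, $r2  →  {$r0:0, $r1:11, $r2:65521, $r3:14, $r4:5}
[5] add  $r4, $r4, $r4  →  {$r0:0, $r1:11, $r2:65521, $r3:14, $r4:10}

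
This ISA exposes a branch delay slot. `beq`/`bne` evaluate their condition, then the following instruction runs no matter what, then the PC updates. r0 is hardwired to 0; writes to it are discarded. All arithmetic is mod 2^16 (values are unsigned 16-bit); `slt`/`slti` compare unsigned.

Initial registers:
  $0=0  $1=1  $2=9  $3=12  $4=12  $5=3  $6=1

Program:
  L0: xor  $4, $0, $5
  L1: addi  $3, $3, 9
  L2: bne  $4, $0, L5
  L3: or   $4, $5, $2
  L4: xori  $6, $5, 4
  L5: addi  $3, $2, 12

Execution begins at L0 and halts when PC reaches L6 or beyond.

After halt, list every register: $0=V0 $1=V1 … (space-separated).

$0=0 $1=1 $2=9 $3=21 $4=11 $5=3 $6=1

  step pc=0: xor  $4, $0, $5  regs=(0,1,9,12,3,3,1)
  step pc=1: addi  $3, $3, 9  regs=(0,1,9,21,3,3,1)
  step pc=2: bne  $4, $0, L5  cond=T  regs=(0,1,9,21,3,3,1)
  step pc=3: or   $4, $5, $2  regs=(0,1,9,21,11,3,1)
  step pc=5: addi  $3, $2, 12  regs=(0,1,9,21,11,3,1)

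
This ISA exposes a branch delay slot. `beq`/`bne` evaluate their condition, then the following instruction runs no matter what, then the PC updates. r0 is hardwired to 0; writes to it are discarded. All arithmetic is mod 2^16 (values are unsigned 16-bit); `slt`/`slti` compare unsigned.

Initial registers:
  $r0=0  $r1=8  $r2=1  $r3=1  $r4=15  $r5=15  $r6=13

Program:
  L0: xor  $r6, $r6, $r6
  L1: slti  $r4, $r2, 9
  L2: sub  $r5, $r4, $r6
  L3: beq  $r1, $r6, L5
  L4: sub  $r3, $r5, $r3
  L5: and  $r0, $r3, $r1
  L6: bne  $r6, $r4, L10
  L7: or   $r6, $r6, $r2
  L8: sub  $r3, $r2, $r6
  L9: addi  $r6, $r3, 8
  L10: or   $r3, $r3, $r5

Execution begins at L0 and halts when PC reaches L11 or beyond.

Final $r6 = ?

1

#0 xor  $r6, $r6, $r6 ; 0/8/1/1/15/15/0
#1 slti  $r4, $r2, 9 ; 0/8/1/1/1/15/0
#2 sub  $r5, $r4, $r6 ; 0/8/1/1/1/1/0
#3 beq  $r1, $r6, L5 ; 0/8/1/1/1/1/0 ; →fallthru
#4 sub  $r3, $r5, $r3 ; 0/8/1/0/1/1/0
#5 and  $r0, $r3, $r1 ; 0/8/1/0/1/1/0
#6 bne  $r6, $r4, L10 ; 0/8/1/0/1/1/0 ; →target
#7 or   $r6, $r6, $r2 ; 0/8/1/0/1/1/1
#10 or   $r3, $r3, $r5 ; 0/8/1/1/1/1/1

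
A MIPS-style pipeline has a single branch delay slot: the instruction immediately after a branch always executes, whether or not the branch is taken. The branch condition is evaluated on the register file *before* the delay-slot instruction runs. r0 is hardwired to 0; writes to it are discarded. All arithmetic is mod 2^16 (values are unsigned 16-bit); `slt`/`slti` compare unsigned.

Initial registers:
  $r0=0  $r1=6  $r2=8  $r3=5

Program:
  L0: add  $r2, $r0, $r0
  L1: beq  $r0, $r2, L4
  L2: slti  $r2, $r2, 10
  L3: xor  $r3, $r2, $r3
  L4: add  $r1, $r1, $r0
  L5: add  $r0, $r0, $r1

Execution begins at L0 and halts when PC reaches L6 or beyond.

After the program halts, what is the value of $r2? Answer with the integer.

1

[0] add  $r2, $r0, $r0  →  {$r0:0, $r1:6, $r2:0, $r3:5}
[1] beq  $r0, $r2, L4  →  {$r0:0, $r1:6, $r2:0, $r3:5}  ⟨branch taken⟩
[2] slti  $r2, $r2, 10  →  {$r0:0, $r1:6, $r2:1, $r3:5}
[4] add  $r1, $r1, $r0  →  {$r0:0, $r1:6, $r2:1, $r3:5}
[5] add  $r0, $r0, $r1  →  {$r0:0, $r1:6, $r2:1, $r3:5}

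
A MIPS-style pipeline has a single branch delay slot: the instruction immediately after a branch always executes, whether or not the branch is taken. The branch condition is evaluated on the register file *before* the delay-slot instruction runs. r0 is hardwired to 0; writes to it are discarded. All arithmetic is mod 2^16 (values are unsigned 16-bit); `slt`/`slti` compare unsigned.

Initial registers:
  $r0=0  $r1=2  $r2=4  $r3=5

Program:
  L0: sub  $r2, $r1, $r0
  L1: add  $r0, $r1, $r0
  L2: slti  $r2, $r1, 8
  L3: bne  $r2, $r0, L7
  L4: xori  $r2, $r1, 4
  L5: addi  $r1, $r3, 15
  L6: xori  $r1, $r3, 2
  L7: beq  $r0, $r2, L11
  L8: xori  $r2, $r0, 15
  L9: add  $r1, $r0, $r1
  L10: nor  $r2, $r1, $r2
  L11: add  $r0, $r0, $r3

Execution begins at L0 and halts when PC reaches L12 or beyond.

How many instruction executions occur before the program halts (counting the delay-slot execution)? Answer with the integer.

10

#0 sub  $r2, $r1, $r0 ; 0/2/2/5
#1 add  $r0, $r1, $r0 ; 0/2/2/5
#2 slti  $r2, $r1, 8 ; 0/2/1/5
#3 bne  $r2, $r0, L7 ; 0/2/1/5 ; →target
#4 xori  $r2, $r1, 4 ; 0/2/6/5
#7 beq  $r0, $r2, L11 ; 0/2/6/5 ; →fallthru
#8 xori  $r2, $r0, 15 ; 0/2/15/5
#9 add  $r1, $r0, $r1 ; 0/2/15/5
#10 nor  $r2, $r1, $r2 ; 0/2/65520/5
#11 add  $r0, $r0, $r3 ; 0/2/65520/5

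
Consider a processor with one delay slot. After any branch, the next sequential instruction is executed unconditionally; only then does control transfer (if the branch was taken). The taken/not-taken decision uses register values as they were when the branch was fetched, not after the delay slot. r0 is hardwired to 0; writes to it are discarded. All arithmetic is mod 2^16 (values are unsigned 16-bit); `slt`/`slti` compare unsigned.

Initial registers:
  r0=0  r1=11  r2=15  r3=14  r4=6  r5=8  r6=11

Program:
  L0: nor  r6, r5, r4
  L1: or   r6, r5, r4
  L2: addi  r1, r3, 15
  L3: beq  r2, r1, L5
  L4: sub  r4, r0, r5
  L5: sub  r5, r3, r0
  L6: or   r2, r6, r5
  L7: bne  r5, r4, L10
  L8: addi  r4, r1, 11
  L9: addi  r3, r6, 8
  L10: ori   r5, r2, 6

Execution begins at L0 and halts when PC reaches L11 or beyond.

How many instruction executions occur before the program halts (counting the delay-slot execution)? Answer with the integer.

10

PC=0  nor  r6, r5, r4        | r0=0 r1=11 r2=15 r3=14 r4=6 r5=8 r6=65521
PC=1  or   r6, r5, r4        | r0=0 r1=11 r2=15 r3=14 r4=6 r5=8 r6=14
PC=2  addi  r1, r3, 15       | r0=0 r1=29 r2=15 r3=14 r4=6 r5=8 r6=14
PC=3  beq  r2, r1, L5        | r0=0 r1=29 r2=15 r3=14 r4=6 r5=8 r6=14  [not taken]
PC=4  sub  r4, r0, r5        | r0=0 r1=29 r2=15 r3=14 r4=65528 r5=8 r6=14
PC=5  sub  r5, r3, r0        | r0=0 r1=29 r2=15 r3=14 r4=65528 r5=14 r6=14
PC=6  or   r2, r6, r5        | r0=0 r1=29 r2=14 r3=14 r4=65528 r5=14 r6=14
PC=7  bne  r5, r4, L10       | r0=0 r1=29 r2=14 r3=14 r4=65528 r5=14 r6=14  [TAKEN]
PC=8  addi  r4, r1, 11       | r0=0 r1=29 r2=14 r3=14 r4=40 r5=14 r6=14
PC=10 ori   r5, r2, 6        | r0=0 r1=29 r2=14 r3=14 r4=40 r5=14 r6=14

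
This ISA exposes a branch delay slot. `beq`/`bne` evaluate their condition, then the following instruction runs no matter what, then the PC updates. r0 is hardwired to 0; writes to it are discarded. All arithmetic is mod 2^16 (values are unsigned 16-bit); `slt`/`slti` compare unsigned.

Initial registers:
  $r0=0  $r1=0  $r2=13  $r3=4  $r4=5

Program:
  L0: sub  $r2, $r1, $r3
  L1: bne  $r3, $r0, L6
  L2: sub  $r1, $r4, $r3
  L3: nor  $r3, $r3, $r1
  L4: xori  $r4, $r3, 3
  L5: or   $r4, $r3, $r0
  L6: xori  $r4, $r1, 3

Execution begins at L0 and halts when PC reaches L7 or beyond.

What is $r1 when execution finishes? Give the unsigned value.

1

  step pc=0: sub  $r2, $r1, $r3  regs=(0,0,65532,4,5)
  step pc=1: bne  $r3, $r0, L6  cond=T  regs=(0,0,65532,4,5)
  step pc=2: sub  $r1, $r4, $r3  regs=(0,1,65532,4,5)
  step pc=6: xori  $r4, $r1, 3  regs=(0,1,65532,4,2)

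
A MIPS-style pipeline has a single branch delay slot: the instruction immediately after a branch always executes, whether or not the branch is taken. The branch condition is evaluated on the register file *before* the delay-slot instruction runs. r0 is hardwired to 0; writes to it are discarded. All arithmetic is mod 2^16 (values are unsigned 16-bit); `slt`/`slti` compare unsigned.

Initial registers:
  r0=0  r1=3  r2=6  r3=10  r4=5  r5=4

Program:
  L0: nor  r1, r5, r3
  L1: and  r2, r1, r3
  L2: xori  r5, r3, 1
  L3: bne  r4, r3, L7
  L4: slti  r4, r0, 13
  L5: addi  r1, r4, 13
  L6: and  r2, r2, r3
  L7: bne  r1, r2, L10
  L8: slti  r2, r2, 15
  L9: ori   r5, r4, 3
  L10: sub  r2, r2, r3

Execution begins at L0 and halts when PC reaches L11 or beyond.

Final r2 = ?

65527

PC=0  nor  r1, r5, r3        | r0=0 r1=65521 r2=6 r3=10 r4=5 r5=4
PC=1  and  r2, r1, r3        | r0=0 r1=65521 r2=0 r3=10 r4=5 r5=4
PC=2  xori  r5, r3, 1        | r0=0 r1=65521 r2=0 r3=10 r4=5 r5=11
PC=3  bne  r4, r3, L7        | r0=0 r1=65521 r2=0 r3=10 r4=5 r5=11  [TAKEN]
PC=4  slti  r4, r0, 13       | r0=0 r1=65521 r2=0 r3=10 r4=1 r5=11
PC=7  bne  r1, r2, L10       | r0=0 r1=65521 r2=0 r3=10 r4=1 r5=11  [TAKEN]
PC=8  slti  r2, r2, 15       | r0=0 r1=65521 r2=1 r3=10 r4=1 r5=11
PC=10 sub  r2, r2, r3        | r0=0 r1=65521 r2=65527 r3=10 r4=1 r5=11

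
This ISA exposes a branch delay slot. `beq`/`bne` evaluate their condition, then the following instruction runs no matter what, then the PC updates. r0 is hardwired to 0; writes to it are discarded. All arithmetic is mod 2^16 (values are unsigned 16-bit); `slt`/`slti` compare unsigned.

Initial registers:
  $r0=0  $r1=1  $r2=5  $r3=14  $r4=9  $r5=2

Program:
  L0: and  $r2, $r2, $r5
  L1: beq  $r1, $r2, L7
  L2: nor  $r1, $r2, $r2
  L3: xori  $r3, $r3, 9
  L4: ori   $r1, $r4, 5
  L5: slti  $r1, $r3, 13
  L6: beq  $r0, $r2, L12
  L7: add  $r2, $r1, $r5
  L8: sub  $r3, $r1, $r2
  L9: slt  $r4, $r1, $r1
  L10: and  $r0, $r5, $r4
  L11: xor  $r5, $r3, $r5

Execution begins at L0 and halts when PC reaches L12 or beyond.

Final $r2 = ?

3

  step pc=0: and  $r2, $r2, $r5  regs=(0,1,0,14,9,2)
  step pc=1: beq  $r1, $r2, L7  cond=F  regs=(0,1,0,14,9,2)
  step pc=2: nor  $r1, $r2, $r2  regs=(0,65535,0,14,9,2)
  step pc=3: xori  $r3, $r3, 9  regs=(0,65535,0,7,9,2)
  step pc=4: ori   $r1, $r4, 5  regs=(0,13,0,7,9,2)
  step pc=5: slti  $r1, $r3, 13  regs=(0,1,0,7,9,2)
  step pc=6: beq  $r0, $r2, L12  cond=T  regs=(0,1,0,7,9,2)
  step pc=7: add  $r2, $r1, $r5  regs=(0,1,3,7,9,2)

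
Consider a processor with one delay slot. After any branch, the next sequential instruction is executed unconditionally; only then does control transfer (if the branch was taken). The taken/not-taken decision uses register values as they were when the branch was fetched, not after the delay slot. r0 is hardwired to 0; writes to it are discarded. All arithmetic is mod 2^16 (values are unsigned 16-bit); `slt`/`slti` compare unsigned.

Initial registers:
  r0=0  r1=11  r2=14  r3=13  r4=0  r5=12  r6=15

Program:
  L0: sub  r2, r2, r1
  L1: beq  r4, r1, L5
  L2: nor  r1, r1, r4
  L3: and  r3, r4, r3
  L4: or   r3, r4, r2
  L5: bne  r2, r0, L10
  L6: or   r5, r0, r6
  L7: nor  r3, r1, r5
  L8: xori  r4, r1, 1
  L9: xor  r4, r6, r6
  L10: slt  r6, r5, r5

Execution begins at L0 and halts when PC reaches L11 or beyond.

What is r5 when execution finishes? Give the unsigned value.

15

  step pc=0: sub  r2, r2, r1  regs=(0,11,3,13,0,12,15)
  step pc=1: beq  r4, r1, L5  cond=F  regs=(0,11,3,13,0,12,15)
  step pc=2: nor  r1, r1, r4  regs=(0,65524,3,13,0,12,15)
  step pc=3: and  r3, r4, r3  regs=(0,65524,3,0,0,12,15)
  step pc=4: or   r3, r4, r2  regs=(0,65524,3,3,0,12,15)
  step pc=5: bne  r2, r0, L10  cond=T  regs=(0,65524,3,3,0,12,15)
  step pc=6: or   r5, r0, r6  regs=(0,65524,3,3,0,15,15)
  step pc=10: slt  r6, r5, r5  regs=(0,65524,3,3,0,15,0)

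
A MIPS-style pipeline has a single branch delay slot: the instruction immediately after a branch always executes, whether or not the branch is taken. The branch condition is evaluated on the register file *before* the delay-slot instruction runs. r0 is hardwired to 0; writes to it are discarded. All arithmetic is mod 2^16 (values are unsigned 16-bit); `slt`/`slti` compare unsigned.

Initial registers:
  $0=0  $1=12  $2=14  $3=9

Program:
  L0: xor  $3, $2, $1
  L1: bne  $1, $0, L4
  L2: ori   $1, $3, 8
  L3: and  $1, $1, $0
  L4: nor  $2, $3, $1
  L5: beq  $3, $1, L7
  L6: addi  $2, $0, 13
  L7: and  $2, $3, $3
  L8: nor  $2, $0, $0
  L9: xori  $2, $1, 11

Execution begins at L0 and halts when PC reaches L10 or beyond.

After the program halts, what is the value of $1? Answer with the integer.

10

  step pc=0: xor  $3, $2, $1  regs=(0,12,14,2)
  step pc=1: bne  $1, $0, L4  cond=T  regs=(0,12,14,2)
  step pc=2: ori   $1, $3, 8  regs=(0,10,14,2)
  step pc=4: nor  $2, $3, $1  regs=(0,10,65525,2)
  step pc=5: beq  $3, $1, L7  cond=F  regs=(0,10,65525,2)
  step pc=6: addi  $2, $0, 13  regs=(0,10,13,2)
  step pc=7: and  $2, $3, $3  regs=(0,10,2,2)
  step pc=8: nor  $2, $0, $0  regs=(0,10,65535,2)
  step pc=9: xori  $2, $1, 11  regs=(0,10,1,2)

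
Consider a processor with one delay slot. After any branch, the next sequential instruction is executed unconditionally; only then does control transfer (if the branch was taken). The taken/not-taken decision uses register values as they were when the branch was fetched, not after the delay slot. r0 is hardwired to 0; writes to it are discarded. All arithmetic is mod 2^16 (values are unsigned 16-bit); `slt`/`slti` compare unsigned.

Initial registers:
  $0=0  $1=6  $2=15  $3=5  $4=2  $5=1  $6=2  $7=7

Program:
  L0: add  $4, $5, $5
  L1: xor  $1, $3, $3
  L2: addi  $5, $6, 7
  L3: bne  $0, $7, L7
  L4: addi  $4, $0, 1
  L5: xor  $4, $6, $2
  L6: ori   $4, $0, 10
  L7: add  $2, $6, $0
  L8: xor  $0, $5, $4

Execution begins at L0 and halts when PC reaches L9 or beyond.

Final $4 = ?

1

  step pc=0: add  $4, $5, $5  regs=(0,6,15,5,2,1,2,7)
  step pc=1: xor  $1, $3, $3  regs=(0,0,15,5,2,1,2,7)
  step pc=2: addi  $5, $6, 7  regs=(0,0,15,5,2,9,2,7)
  step pc=3: bne  $0, $7, L7  cond=T  regs=(0,0,15,5,2,9,2,7)
  step pc=4: addi  $4, $0, 1  regs=(0,0,15,5,1,9,2,7)
  step pc=7: add  $2, $6, $0  regs=(0,0,2,5,1,9,2,7)
  step pc=8: xor  $0, $5, $4  regs=(0,0,2,5,1,9,2,7)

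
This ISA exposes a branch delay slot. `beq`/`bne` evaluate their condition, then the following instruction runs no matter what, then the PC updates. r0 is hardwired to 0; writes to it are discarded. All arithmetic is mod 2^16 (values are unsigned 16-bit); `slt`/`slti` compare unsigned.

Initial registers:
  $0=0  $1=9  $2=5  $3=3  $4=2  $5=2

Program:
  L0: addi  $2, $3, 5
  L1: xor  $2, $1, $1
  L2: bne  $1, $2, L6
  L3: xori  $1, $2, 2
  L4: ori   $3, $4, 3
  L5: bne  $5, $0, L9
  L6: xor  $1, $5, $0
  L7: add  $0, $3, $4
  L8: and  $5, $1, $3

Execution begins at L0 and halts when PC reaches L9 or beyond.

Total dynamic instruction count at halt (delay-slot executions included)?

7

  step pc=0: addi  $2, $3, 5  regs=(0,9,8,3,2,2)
  step pc=1: xor  $2, $1, $1  regs=(0,9,0,3,2,2)
  step pc=2: bne  $1, $2, L6  cond=T  regs=(0,9,0,3,2,2)
  step pc=3: xori  $1, $2, 2  regs=(0,2,0,3,2,2)
  step pc=6: xor  $1, $5, $0  regs=(0,2,0,3,2,2)
  step pc=7: add  $0, $3, $4  regs=(0,2,0,3,2,2)
  step pc=8: and  $5, $1, $3  regs=(0,2,0,3,2,2)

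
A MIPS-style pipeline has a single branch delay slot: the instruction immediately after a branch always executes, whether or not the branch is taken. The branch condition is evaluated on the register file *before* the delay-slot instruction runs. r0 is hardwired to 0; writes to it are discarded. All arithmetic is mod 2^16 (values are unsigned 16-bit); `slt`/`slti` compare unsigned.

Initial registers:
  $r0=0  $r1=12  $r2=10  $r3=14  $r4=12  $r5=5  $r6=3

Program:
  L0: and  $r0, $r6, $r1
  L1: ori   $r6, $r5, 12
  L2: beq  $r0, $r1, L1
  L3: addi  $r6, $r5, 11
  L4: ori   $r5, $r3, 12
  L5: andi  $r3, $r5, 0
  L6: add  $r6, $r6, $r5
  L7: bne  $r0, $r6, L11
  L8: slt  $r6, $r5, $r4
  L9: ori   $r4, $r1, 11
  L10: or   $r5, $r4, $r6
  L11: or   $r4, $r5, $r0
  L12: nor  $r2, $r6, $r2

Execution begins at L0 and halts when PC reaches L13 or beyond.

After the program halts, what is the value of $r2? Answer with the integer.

  step pc=0: and  $r0, $r6, $r1  regs=(0,12,10,14,12,5,3)
  step pc=1: ori   $r6, $r5, 12  regs=(0,12,10,14,12,5,13)
  step pc=2: beq  $r0, $r1, L1  cond=F  regs=(0,12,10,14,12,5,13)
  step pc=3: addi  $r6, $r5, 11  regs=(0,12,10,14,12,5,16)
  step pc=4: ori   $r5, $r3, 12  regs=(0,12,10,14,12,14,16)
  step pc=5: andi  $r3, $r5, 0  regs=(0,12,10,0,12,14,16)
  step pc=6: add  $r6, $r6, $r5  regs=(0,12,10,0,12,14,30)
  step pc=7: bne  $r0, $r6, L11  cond=T  regs=(0,12,10,0,12,14,30)
  step pc=8: slt  $r6, $r5, $r4  regs=(0,12,10,0,12,14,0)
  step pc=11: or   $r4, $r5, $r0  regs=(0,12,10,0,14,14,0)
  step pc=12: nor  $r2, $r6, $r2  regs=(0,12,65525,0,14,14,0)

65525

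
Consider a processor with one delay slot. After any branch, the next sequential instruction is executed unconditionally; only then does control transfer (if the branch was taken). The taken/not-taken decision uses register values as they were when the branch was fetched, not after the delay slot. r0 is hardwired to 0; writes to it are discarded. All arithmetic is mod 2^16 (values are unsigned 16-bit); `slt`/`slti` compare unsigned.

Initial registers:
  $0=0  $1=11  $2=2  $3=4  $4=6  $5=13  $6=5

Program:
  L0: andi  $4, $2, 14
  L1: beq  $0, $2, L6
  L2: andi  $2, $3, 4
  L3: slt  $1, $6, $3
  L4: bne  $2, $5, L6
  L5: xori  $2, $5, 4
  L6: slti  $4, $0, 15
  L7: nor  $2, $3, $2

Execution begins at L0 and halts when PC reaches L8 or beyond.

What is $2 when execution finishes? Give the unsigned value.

[0] andi  $4, $2, 14  →  {$0:0, $1:11, $2:2, $3:4, $4:2, $5:13, $6:5}
[1] beq  $0, $2, L6  →  {$0:0, $1:11, $2:2, $3:4, $4:2, $5:13, $6:5}  ⟨branch fallthrough⟩
[2] andi  $2, $3, 4  →  {$0:0, $1:11, $2:4, $3:4, $4:2, $5:13, $6:5}
[3] slt  $1, $6, $3  →  {$0:0, $1:0, $2:4, $3:4, $4:2, $5:13, $6:5}
[4] bne  $2, $5, L6  →  {$0:0, $1:0, $2:4, $3:4, $4:2, $5:13, $6:5}  ⟨branch taken⟩
[5] xori  $2, $5, 4  →  {$0:0, $1:0, $2:9, $3:4, $4:2, $5:13, $6:5}
[6] slti  $4, $0, 15  →  {$0:0, $1:0, $2:9, $3:4, $4:1, $5:13, $6:5}
[7] nor  $2, $3, $2  →  {$0:0, $1:0, $2:65522, $3:4, $4:1, $5:13, $6:5}

65522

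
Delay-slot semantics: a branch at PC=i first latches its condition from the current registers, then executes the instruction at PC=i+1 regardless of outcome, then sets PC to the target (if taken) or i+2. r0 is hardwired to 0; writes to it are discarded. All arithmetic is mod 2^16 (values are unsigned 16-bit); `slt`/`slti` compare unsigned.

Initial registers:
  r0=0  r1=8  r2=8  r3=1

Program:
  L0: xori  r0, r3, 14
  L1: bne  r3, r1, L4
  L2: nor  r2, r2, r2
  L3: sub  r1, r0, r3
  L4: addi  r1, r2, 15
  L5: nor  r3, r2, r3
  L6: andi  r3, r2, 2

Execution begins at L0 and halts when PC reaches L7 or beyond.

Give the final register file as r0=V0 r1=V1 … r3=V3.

  step pc=0: xori  r0, r3, 14  regs=(0,8,8,1)
  step pc=1: bne  r3, r1, L4  cond=T  regs=(0,8,8,1)
  step pc=2: nor  r2, r2, r2  regs=(0,8,65527,1)
  step pc=4: addi  r1, r2, 15  regs=(0,6,65527,1)
  step pc=5: nor  r3, r2, r3  regs=(0,6,65527,8)
  step pc=6: andi  r3, r2, 2  regs=(0,6,65527,2)

r0=0 r1=6 r2=65527 r3=2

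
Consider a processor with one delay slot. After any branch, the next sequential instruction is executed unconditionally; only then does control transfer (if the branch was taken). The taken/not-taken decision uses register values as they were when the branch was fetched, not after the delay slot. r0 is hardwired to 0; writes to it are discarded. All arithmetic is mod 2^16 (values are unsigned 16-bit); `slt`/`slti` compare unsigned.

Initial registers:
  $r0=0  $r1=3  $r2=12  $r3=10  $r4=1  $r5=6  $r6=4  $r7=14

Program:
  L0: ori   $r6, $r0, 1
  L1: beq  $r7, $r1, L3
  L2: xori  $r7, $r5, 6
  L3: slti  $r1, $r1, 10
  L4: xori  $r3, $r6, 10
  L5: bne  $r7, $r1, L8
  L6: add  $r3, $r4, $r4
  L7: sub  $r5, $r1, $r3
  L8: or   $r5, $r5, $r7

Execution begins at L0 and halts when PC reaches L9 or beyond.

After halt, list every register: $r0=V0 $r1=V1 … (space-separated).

PC=0  ori   $r6, $r0, 1      | $r0=0 $r1=3 $r2=12 $r3=10 $r4=1 $r5=6 $r6=1 $r7=14
PC=1  beq  $r7, $r1, L3      | $r0=0 $r1=3 $r2=12 $r3=10 $r4=1 $r5=6 $r6=1 $r7=14  [not taken]
PC=2  xori  $r7, $r5, 6      | $r0=0 $r1=3 $r2=12 $r3=10 $r4=1 $r5=6 $r6=1 $r7=0
PC=3  slti  $r1, $r1, 10     | $r0=0 $r1=1 $r2=12 $r3=10 $r4=1 $r5=6 $r6=1 $r7=0
PC=4  xori  $r3, $r6, 10     | $r0=0 $r1=1 $r2=12 $r3=11 $r4=1 $r5=6 $r6=1 $r7=0
PC=5  bne  $r7, $r1, L8      | $r0=0 $r1=1 $r2=12 $r3=11 $r4=1 $r5=6 $r6=1 $r7=0  [TAKEN]
PC=6  add  $r3, $r4, $r4     | $r0=0 $r1=1 $r2=12 $r3=2 $r4=1 $r5=6 $r6=1 $r7=0
PC=8  or   $r5, $r5, $r7     | $r0=0 $r1=1 $r2=12 $r3=2 $r4=1 $r5=6 $r6=1 $r7=0

$r0=0 $r1=1 $r2=12 $r3=2 $r4=1 $r5=6 $r6=1 $r7=0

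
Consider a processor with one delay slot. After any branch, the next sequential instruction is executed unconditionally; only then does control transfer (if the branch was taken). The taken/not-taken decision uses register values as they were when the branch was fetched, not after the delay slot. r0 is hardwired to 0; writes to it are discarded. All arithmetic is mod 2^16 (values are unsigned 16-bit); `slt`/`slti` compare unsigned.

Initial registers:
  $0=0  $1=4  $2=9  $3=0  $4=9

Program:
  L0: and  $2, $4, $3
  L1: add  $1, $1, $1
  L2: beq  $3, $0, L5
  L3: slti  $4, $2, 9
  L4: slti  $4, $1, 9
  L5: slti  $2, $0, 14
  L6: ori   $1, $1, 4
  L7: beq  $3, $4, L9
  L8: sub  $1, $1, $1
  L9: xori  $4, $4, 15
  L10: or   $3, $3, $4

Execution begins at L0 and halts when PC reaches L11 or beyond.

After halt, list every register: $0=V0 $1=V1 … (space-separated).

PC=0  and  $2, $4, $3        | $0=0 $1=4 $2=0 $3=0 $4=9
PC=1  add  $1, $1, $1        | $0=0 $1=8 $2=0 $3=0 $4=9
PC=2  beq  $3, $0, L5        | $0=0 $1=8 $2=0 $3=0 $4=9  [TAKEN]
PC=3  slti  $4, $2, 9        | $0=0 $1=8 $2=0 $3=0 $4=1
PC=5  slti  $2, $0, 14       | $0=0 $1=8 $2=1 $3=0 $4=1
PC=6  ori   $1, $1, 4        | $0=0 $1=12 $2=1 $3=0 $4=1
PC=7  beq  $3, $4, L9        | $0=0 $1=12 $2=1 $3=0 $4=1  [not taken]
PC=8  sub  $1, $1, $1        | $0=0 $1=0 $2=1 $3=0 $4=1
PC=9  xori  $4, $4, 15       | $0=0 $1=0 $2=1 $3=0 $4=14
PC=10 or   $3, $3, $4        | $0=0 $1=0 $2=1 $3=14 $4=14

$0=0 $1=0 $2=1 $3=14 $4=14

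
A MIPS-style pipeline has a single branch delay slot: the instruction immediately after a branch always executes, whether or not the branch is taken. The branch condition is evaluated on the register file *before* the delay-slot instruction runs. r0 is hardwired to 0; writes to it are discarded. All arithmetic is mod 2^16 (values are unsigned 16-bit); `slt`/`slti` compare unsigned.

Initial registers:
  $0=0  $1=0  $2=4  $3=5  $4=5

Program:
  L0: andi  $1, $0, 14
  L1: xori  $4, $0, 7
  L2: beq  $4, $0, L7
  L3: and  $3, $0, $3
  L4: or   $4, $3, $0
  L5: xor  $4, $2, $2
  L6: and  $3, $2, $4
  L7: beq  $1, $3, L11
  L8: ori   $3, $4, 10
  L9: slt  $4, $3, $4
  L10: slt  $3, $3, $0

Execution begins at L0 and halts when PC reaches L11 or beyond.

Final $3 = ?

  step pc=0: andi  $1, $0, 14  regs=(0,0,4,5,5)
  step pc=1: xori  $4, $0, 7  regs=(0,0,4,5,7)
  step pc=2: beq  $4, $0, L7  cond=F  regs=(0,0,4,5,7)
  step pc=3: and  $3, $0, $3  regs=(0,0,4,0,7)
  step pc=4: or   $4, $3, $0  regs=(0,0,4,0,0)
  step pc=5: xor  $4, $2, $2  regs=(0,0,4,0,0)
  step pc=6: and  $3, $2, $4  regs=(0,0,4,0,0)
  step pc=7: beq  $1, $3, L11  cond=T  regs=(0,0,4,0,0)
  step pc=8: ori   $3, $4, 10  regs=(0,0,4,10,0)

10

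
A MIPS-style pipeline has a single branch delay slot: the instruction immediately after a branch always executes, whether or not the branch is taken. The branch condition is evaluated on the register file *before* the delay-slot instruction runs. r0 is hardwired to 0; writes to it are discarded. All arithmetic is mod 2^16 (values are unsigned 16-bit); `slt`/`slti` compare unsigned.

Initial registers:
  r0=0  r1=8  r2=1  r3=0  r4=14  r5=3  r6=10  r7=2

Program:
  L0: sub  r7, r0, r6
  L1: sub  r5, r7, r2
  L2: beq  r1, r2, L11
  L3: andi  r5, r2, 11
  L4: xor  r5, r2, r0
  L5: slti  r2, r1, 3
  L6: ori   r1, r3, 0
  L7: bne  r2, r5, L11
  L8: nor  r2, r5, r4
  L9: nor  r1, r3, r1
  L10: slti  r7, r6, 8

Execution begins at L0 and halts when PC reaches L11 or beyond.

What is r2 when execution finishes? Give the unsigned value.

  step pc=0: sub  r7, r0, r6  regs=(0,8,1,0,14,3,10,65526)
  step pc=1: sub  r5, r7, r2  regs=(0,8,1,0,14,65525,10,65526)
  step pc=2: beq  r1, r2, L11  cond=F  regs=(0,8,1,0,14,65525,10,65526)
  step pc=3: andi  r5, r2, 11  regs=(0,8,1,0,14,1,10,65526)
  step pc=4: xor  r5, r2, r0  regs=(0,8,1,0,14,1,10,65526)
  step pc=5: slti  r2, r1, 3  regs=(0,8,0,0,14,1,10,65526)
  step pc=6: ori   r1, r3, 0  regs=(0,0,0,0,14,1,10,65526)
  step pc=7: bne  r2, r5, L11  cond=T  regs=(0,0,0,0,14,1,10,65526)
  step pc=8: nor  r2, r5, r4  regs=(0,0,65520,0,14,1,10,65526)

65520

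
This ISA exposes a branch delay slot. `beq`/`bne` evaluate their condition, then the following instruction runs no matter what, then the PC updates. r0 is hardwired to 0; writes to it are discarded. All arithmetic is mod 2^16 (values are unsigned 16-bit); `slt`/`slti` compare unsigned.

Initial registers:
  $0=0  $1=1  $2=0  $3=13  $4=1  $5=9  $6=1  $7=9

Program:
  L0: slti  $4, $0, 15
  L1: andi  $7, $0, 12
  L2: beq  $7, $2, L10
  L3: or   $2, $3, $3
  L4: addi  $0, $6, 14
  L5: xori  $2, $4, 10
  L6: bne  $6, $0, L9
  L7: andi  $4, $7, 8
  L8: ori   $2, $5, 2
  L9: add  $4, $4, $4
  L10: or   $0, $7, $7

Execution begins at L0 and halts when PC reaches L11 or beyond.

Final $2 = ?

PC=0  slti  $4, $0, 15       | $0=0 $1=1 $2=0 $3=13 $4=1 $5=9 $6=1 $7=9
PC=1  andi  $7, $0, 12       | $0=0 $1=1 $2=0 $3=13 $4=1 $5=9 $6=1 $7=0
PC=2  beq  $7, $2, L10       | $0=0 $1=1 $2=0 $3=13 $4=1 $5=9 $6=1 $7=0  [TAKEN]
PC=3  or   $2, $3, $3        | $0=0 $1=1 $2=13 $3=13 $4=1 $5=9 $6=1 $7=0
PC=10 or   $0, $7, $7        | $0=0 $1=1 $2=13 $3=13 $4=1 $5=9 $6=1 $7=0

13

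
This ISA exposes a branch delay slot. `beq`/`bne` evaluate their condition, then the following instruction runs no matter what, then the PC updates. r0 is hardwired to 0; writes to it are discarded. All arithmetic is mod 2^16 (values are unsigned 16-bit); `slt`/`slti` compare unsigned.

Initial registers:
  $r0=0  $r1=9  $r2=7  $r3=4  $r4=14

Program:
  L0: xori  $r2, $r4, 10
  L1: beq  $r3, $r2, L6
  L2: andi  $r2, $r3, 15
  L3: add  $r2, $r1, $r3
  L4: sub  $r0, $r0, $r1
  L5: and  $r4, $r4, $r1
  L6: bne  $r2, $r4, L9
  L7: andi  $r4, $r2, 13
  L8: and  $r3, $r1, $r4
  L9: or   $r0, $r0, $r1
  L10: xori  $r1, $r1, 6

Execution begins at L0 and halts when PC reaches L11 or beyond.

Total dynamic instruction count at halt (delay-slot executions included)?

7

#0 xori  $r2, $r4, 10 ; 0/9/4/4/14
#1 beq  $r3, $r2, L6 ; 0/9/4/4/14 ; →target
#2 andi  $r2, $r3, 15 ; 0/9/4/4/14
#6 bne  $r2, $r4, L9 ; 0/9/4/4/14 ; →target
#7 andi  $r4, $r2, 13 ; 0/9/4/4/4
#9 or   $r0, $r0, $r1 ; 0/9/4/4/4
#10 xori  $r1, $r1, 6 ; 0/15/4/4/4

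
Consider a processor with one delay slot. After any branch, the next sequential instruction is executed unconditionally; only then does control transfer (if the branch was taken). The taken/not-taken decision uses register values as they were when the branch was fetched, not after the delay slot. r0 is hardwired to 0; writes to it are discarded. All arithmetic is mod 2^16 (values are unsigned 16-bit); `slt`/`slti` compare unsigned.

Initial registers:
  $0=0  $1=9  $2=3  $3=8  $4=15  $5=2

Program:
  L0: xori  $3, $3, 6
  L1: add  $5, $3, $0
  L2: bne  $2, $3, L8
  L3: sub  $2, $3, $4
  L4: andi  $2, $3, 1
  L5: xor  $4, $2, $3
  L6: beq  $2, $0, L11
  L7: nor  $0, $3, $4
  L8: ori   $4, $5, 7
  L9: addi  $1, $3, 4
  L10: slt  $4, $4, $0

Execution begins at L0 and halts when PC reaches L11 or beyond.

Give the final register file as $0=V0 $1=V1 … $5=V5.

  step pc=0: xori  $3, $3, 6  regs=(0,9,3,14,15,2)
  step pc=1: add  $5, $3, $0  regs=(0,9,3,14,15,14)
  step pc=2: bne  $2, $3, L8  cond=T  regs=(0,9,3,14,15,14)
  step pc=3: sub  $2, $3, $4  regs=(0,9,65535,14,15,14)
  step pc=8: ori   $4, $5, 7  regs=(0,9,65535,14,15,14)
  step pc=9: addi  $1, $3, 4  regs=(0,18,65535,14,15,14)
  step pc=10: slt  $4, $4, $0  regs=(0,18,65535,14,0,14)

$0=0 $1=18 $2=65535 $3=14 $4=0 $5=14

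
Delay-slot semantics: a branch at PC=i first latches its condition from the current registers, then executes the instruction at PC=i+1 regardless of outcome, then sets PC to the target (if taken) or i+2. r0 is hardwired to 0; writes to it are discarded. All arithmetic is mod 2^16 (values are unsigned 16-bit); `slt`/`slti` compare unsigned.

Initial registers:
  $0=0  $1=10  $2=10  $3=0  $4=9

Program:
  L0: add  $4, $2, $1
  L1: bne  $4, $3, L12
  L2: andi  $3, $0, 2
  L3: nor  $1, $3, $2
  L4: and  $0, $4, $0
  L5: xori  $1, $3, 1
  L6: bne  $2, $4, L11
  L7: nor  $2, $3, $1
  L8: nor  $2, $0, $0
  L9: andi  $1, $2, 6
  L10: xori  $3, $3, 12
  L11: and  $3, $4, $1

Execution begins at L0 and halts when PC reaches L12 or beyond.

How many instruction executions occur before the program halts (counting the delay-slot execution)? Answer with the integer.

3

  step pc=0: add  $4, $2, $1  regs=(0,10,10,0,20)
  step pc=1: bne  $4, $3, L12  cond=T  regs=(0,10,10,0,20)
  step pc=2: andi  $3, $0, 2  regs=(0,10,10,0,20)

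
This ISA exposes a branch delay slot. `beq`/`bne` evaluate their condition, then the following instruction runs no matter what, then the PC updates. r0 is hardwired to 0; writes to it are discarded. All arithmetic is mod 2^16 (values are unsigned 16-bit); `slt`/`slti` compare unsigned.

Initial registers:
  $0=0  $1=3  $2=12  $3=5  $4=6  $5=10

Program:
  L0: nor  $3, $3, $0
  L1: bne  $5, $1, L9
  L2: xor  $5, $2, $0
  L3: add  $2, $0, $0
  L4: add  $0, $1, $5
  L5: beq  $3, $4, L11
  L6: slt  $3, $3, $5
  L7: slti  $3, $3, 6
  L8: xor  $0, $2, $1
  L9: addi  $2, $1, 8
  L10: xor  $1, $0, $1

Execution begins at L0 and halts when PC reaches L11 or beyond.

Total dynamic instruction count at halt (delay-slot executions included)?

5

#0 nor  $3, $3, $0 ; 0/3/12/65530/6/10
#1 bne  $5, $1, L9 ; 0/3/12/65530/6/10 ; →target
#2 xor  $5, $2, $0 ; 0/3/12/65530/6/12
#9 addi  $2, $1, 8 ; 0/3/11/65530/6/12
#10 xor  $1, $0, $1 ; 0/3/11/65530/6/12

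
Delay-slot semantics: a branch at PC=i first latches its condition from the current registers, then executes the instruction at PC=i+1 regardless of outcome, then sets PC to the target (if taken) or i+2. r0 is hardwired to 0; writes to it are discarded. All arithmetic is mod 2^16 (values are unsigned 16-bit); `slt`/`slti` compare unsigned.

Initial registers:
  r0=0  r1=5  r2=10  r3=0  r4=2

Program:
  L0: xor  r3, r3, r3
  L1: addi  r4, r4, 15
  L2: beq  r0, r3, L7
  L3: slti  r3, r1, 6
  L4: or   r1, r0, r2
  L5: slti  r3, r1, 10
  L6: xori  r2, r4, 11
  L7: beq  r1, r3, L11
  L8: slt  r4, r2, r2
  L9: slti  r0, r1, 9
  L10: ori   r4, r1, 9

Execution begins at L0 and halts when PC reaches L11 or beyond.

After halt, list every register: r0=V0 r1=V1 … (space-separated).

[0] xor  r3, r3, r3  →  {r0:0, r1:5, r2:10, r3:0, r4:2}
[1] addi  r4, r4, 15  →  {r0:0, r1:5, r2:10, r3:0, r4:17}
[2] beq  r0, r3, L7  →  {r0:0, r1:5, r2:10, r3:0, r4:17}  ⟨branch taken⟩
[3] slti  r3, r1, 6  →  {r0:0, r1:5, r2:10, r3:1, r4:17}
[7] beq  r1, r3, L11  →  {r0:0, r1:5, r2:10, r3:1, r4:17}  ⟨branch fallthrough⟩
[8] slt  r4, r2, r2  →  {r0:0, r1:5, r2:10, r3:1, r4:0}
[9] slti  r0, r1, 9  →  {r0:0, r1:5, r2:10, r3:1, r4:0}
[10] ori   r4, r1, 9  →  {r0:0, r1:5, r2:10, r3:1, r4:13}

r0=0 r1=5 r2=10 r3=1 r4=13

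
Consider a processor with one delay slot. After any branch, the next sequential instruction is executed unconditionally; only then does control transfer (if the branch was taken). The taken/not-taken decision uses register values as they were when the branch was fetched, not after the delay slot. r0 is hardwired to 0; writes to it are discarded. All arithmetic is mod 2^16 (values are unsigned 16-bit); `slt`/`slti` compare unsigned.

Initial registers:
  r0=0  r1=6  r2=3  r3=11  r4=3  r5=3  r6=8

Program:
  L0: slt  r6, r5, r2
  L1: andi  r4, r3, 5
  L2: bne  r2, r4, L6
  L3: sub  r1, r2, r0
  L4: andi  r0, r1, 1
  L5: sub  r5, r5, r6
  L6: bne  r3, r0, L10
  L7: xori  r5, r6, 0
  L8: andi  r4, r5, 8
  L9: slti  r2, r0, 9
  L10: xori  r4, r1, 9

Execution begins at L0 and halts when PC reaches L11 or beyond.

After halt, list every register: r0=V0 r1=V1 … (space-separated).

[0] slt  r6, r5, r2  →  {r0:0, r1:6, r2:3, r3:11, r4:3, r5:3, r6:0}
[1] andi  r4, r3, 5  →  {r0:0, r1:6, r2:3, r3:11, r4:1, r5:3, r6:0}
[2] bne  r2, r4, L6  →  {r0:0, r1:6, r2:3, r3:11, r4:1, r5:3, r6:0}  ⟨branch taken⟩
[3] sub  r1, r2, r0  →  {r0:0, r1:3, r2:3, r3:11, r4:1, r5:3, r6:0}
[6] bne  r3, r0, L10  →  {r0:0, r1:3, r2:3, r3:11, r4:1, r5:3, r6:0}  ⟨branch taken⟩
[7] xori  r5, r6, 0  →  {r0:0, r1:3, r2:3, r3:11, r4:1, r5:0, r6:0}
[10] xori  r4, r1, 9  →  {r0:0, r1:3, r2:3, r3:11, r4:10, r5:0, r6:0}

r0=0 r1=3 r2=3 r3=11 r4=10 r5=0 r6=0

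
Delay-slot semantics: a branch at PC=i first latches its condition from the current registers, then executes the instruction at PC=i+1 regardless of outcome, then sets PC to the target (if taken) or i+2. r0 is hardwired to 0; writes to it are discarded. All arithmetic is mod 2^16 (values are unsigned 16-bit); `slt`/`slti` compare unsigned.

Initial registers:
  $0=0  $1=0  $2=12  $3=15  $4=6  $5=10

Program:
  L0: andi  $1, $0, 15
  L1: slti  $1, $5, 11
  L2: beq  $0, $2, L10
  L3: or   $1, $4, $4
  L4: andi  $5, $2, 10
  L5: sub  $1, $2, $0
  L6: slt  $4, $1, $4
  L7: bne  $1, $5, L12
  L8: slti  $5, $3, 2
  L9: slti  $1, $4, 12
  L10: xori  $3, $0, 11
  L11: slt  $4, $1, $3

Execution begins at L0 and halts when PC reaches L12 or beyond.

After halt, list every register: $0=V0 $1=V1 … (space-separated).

$0=0 $1=12 $2=12 $3=15 $4=0 $5=0

[0] andi  $1, $0, 15  →  {$0:0, $1:0, $2:12, $3:15, $4:6, $5:10}
[1] slti  $1, $5, 11  →  {$0:0, $1:1, $2:12, $3:15, $4:6, $5:10}
[2] beq  $0, $2, L10  →  {$0:0, $1:1, $2:12, $3:15, $4:6, $5:10}  ⟨branch fallthrough⟩
[3] or   $1, $4, $4  →  {$0:0, $1:6, $2:12, $3:15, $4:6, $5:10}
[4] andi  $5, $2, 10  →  {$0:0, $1:6, $2:12, $3:15, $4:6, $5:8}
[5] sub  $1, $2, $0  →  {$0:0, $1:12, $2:12, $3:15, $4:6, $5:8}
[6] slt  $4, $1, $4  →  {$0:0, $1:12, $2:12, $3:15, $4:0, $5:8}
[7] bne  $1, $5, L12  →  {$0:0, $1:12, $2:12, $3:15, $4:0, $5:8}  ⟨branch taken⟩
[8] slti  $5, $3, 2  →  {$0:0, $1:12, $2:12, $3:15, $4:0, $5:0}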